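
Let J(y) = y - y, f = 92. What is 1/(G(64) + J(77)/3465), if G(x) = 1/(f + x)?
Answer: 156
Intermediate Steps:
J(y) = 0
G(x) = 1/(92 + x)
1/(G(64) + J(77)/3465) = 1/(1/(92 + 64) + 0/3465) = 1/(1/156 + 0*(1/3465)) = 1/(1/156 + 0) = 1/(1/156) = 156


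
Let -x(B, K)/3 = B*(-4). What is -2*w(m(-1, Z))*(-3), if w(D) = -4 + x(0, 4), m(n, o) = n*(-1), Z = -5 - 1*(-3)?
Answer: -24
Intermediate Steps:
x(B, K) = 12*B (x(B, K) = -3*B*(-4) = -(-12)*B = 12*B)
Z = -2 (Z = -5 + 3 = -2)
m(n, o) = -n
w(D) = -4 (w(D) = -4 + 12*0 = -4 + 0 = -4)
-2*w(m(-1, Z))*(-3) = -2*(-4)*(-3) = 8*(-3) = -24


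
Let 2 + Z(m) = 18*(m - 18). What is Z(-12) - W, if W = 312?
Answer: -854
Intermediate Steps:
Z(m) = -326 + 18*m (Z(m) = -2 + 18*(m - 18) = -2 + 18*(-18 + m) = -2 + (-324 + 18*m) = -326 + 18*m)
Z(-12) - W = (-326 + 18*(-12)) - 1*312 = (-326 - 216) - 312 = -542 - 312 = -854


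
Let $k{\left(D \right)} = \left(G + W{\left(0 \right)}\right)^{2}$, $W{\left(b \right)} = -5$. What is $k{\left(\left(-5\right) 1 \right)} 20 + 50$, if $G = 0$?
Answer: $550$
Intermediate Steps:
$k{\left(D \right)} = 25$ ($k{\left(D \right)} = \left(0 - 5\right)^{2} = \left(-5\right)^{2} = 25$)
$k{\left(\left(-5\right) 1 \right)} 20 + 50 = 25 \cdot 20 + 50 = 500 + 50 = 550$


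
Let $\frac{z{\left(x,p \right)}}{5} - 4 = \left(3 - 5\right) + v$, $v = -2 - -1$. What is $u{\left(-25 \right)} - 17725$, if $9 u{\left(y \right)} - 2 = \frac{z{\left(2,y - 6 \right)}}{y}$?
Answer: $- \frac{88624}{5} \approx -17725.0$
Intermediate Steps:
$v = -1$ ($v = -2 + 1 = -1$)
$z{\left(x,p \right)} = 5$ ($z{\left(x,p \right)} = 20 + 5 \left(\left(3 - 5\right) - 1\right) = 20 + 5 \left(-2 - 1\right) = 20 + 5 \left(-3\right) = 20 - 15 = 5$)
$u{\left(y \right)} = \frac{2}{9} + \frac{5}{9 y}$ ($u{\left(y \right)} = \frac{2}{9} + \frac{5 \frac{1}{y}}{9} = \frac{2}{9} + \frac{5}{9 y}$)
$u{\left(-25 \right)} - 17725 = \frac{5 + 2 \left(-25\right)}{9 \left(-25\right)} - 17725 = \frac{1}{9} \left(- \frac{1}{25}\right) \left(5 - 50\right) - 17725 = \frac{1}{9} \left(- \frac{1}{25}\right) \left(-45\right) - 17725 = \frac{1}{5} - 17725 = - \frac{88624}{5}$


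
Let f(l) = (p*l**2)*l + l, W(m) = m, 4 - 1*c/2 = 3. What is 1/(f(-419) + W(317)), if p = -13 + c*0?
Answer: 1/956280665 ≈ 1.0457e-9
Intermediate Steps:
c = 2 (c = 8 - 2*3 = 8 - 6 = 2)
p = -13 (p = -13 + 2*0 = -13 + 0 = -13)
f(l) = l - 13*l**3 (f(l) = (-13*l**2)*l + l = -13*l**3 + l = l - 13*l**3)
1/(f(-419) + W(317)) = 1/((-419 - 13*(-419)**3) + 317) = 1/((-419 - 13*(-73560059)) + 317) = 1/((-419 + 956280767) + 317) = 1/(956280348 + 317) = 1/956280665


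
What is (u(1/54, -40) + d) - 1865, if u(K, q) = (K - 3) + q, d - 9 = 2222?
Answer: 17443/54 ≈ 323.02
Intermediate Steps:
d = 2231 (d = 9 + 2222 = 2231)
u(K, q) = -3 + K + q (u(K, q) = (-3 + K) + q = -3 + K + q)
(u(1/54, -40) + d) - 1865 = ((-3 + 1/54 - 40) + 2231) - 1865 = (-2321/54 + 2231) - 1865 = 118153/54 - 1865 = 17443/54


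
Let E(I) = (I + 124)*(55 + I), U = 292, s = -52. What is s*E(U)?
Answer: -7506304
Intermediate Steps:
E(I) = (55 + I)*(124 + I) (E(I) = (124 + I)*(55 + I) = (55 + I)*(124 + I))
s*E(U) = -52*(6820 + 292**2 + 179*292) = -52*(6820 + 85264 + 52268) = -52*144352 = -7506304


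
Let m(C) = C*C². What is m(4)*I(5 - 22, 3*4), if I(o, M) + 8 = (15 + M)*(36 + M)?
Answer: 82432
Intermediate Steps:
I(o, M) = -8 + (15 + M)*(36 + M)
m(C) = C³
m(4)*I(5 - 22, 3*4) = 4³*(532 + (3*4)² + 51*(3*4)) = 64*(532 + 12² + 51*12) = 64*(532 + 144 + 612) = 64*1288 = 82432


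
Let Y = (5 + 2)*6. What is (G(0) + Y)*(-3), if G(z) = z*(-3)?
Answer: -126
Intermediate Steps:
Y = 42 (Y = 7*6 = 42)
G(z) = -3*z
(G(0) + Y)*(-3) = (-3*0 + 42)*(-3) = (0 + 42)*(-3) = 42*(-3) = -126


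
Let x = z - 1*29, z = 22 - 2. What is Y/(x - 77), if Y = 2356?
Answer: -1178/43 ≈ -27.395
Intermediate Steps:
z = 20
x = -9 (x = 20 - 1*29 = 20 - 29 = -9)
Y/(x - 77) = 2356/(-9 - 77) = 2356/(-86) = -1/86*2356 = -1178/43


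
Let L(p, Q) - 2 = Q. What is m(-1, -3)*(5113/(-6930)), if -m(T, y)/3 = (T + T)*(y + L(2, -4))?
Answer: 5113/231 ≈ 22.134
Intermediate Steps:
L(p, Q) = 2 + Q
m(T, y) = -6*T*(-2 + y) (m(T, y) = -3*(T + T)*(y + (2 - 4)) = -3*2*T*(y - 2) = -3*2*T*(-2 + y) = -6*T*(-2 + y))
m(-1, -3)*(5113/(-6930)) = (6*(-1)*(2 - 1*(-3)))*(5113/(-6930)) = (6*(-1)*(2 + 3))*(5113*(-1/6930)) = (6*(-1)*5)*(-5113/6930) = -30*(-5113/6930) = 5113/231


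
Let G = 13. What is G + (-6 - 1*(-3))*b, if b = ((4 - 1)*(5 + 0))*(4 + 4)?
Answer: -347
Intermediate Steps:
b = 120 (b = (3*5)*8 = 15*8 = 120)
G + (-6 - 1*(-3))*b = 13 + (-6 - 1*(-3))*120 = 13 + (-6 + 3)*120 = 13 - 3*120 = 13 - 360 = -347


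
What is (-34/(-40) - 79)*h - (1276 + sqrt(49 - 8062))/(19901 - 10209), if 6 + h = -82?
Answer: 83315683/12115 - I*sqrt(8013)/9692 ≈ 6877.1 - 0.009236*I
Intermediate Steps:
h = -88 (h = -6 - 82 = -88)
(-34/(-40) - 79)*h - (1276 + sqrt(49 - 8062))/(19901 - 10209) = (-34/(-40) - 79)*(-88) - (1276 + sqrt(49 - 8062))/(19901 - 10209) = (-34*(-1/40) - 79)*(-88) - (1276 + sqrt(-8013))/9692 = (17/20 - 79)*(-88) - (1276 + I*sqrt(8013))/9692 = -1563/20*(-88) - (319/2423 + I*sqrt(8013)/9692) = 34386/5 + (-319/2423 - I*sqrt(8013)/9692) = 83315683/12115 - I*sqrt(8013)/9692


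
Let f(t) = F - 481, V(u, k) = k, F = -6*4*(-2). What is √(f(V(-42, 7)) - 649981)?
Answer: I*√650414 ≈ 806.48*I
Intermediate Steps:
F = 48 (F = -24*(-2) = 48)
f(t) = -433 (f(t) = 48 - 481 = -433)
√(f(V(-42, 7)) - 649981) = √(-433 - 649981) = √(-650414) = I*√650414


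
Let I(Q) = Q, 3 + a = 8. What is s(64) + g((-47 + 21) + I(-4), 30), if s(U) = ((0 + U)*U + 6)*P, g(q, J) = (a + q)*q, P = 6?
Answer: 25362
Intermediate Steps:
a = 5 (a = -3 + 8 = 5)
g(q, J) = q*(5 + q) (g(q, J) = (5 + q)*q = q*(5 + q))
s(U) = 36 + 6*U**2 (s(U) = ((0 + U)*U + 6)*6 = (U*U + 6)*6 = (U**2 + 6)*6 = (6 + U**2)*6 = 36 + 6*U**2)
s(64) + g((-47 + 21) + I(-4), 30) = (36 + 6*64**2) + ((-47 + 21) - 4)*(5 + ((-47 + 21) - 4)) = (36 + 6*4096) + (-26 - 4)*(5 + (-26 - 4)) = (36 + 24576) - 30*(5 - 30) = 24612 - 30*(-25) = 24612 + 750 = 25362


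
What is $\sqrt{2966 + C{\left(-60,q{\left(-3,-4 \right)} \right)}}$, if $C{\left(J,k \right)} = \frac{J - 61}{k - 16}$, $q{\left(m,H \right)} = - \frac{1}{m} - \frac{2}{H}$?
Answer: $\frac{2 \sqrt{6156878}}{91} \approx 54.534$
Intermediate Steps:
$C{\left(J,k \right)} = \frac{-61 + J}{-16 + k}$
$\sqrt{2966 + C{\left(-60,q{\left(-3,-4 \right)} \right)}} = \sqrt{2966 + \frac{-61 - 60}{-16 - \left(- \frac{1}{3} - \frac{1}{2}\right)}} = \sqrt{2966 + \frac{1}{-16 - - \frac{5}{6}} \left(-121\right)} = \sqrt{2966 + \frac{1}{-16 + \left(\frac{1}{3} + \frac{1}{2}\right)} \left(-121\right)} = \sqrt{2966 + \frac{1}{-16 + \frac{5}{6}} \left(-121\right)} = \sqrt{2966 + \frac{1}{- \frac{91}{6}} \left(-121\right)} = \sqrt{2966 - - \frac{726}{91}} = \sqrt{2966 + \frac{726}{91}} = \sqrt{\frac{270632}{91}} = \frac{2 \sqrt{6156878}}{91}$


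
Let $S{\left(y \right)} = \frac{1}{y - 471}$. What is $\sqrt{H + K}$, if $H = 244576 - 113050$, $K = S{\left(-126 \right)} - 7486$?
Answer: $\frac{11 \sqrt{365363403}}{597} \approx 352.19$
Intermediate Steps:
$S{\left(y \right)} = \frac{1}{-471 + y}$
$K = - \frac{4469143}{597}$ ($K = \frac{1}{-471 - 126} - 7486 = \frac{1}{-597} - 7486 = - \frac{1}{597} - 7486 = - \frac{4469143}{597} \approx -7486.0$)
$H = 131526$ ($H = 244576 - 113050 = 131526$)
$\sqrt{H + K} = \sqrt{131526 - \frac{4469143}{597}} = \sqrt{\frac{74051879}{597}} = \frac{11 \sqrt{365363403}}{597}$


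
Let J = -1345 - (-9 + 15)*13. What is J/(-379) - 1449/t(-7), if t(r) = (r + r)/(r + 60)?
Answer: 4160855/758 ≈ 5489.3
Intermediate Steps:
t(r) = 2*r/(60 + r) (t(r) = (2*r)/(60 + r) = 2*r/(60 + r))
J = -1423 (J = -1345 - 6*13 = -1345 - 1*78 = -1345 - 78 = -1423)
J/(-379) - 1449/t(-7) = -1423/(-379) - 1449/(2*(-7)/(60 - 7)) = -1423*(-1/379) - 1449/(2*(-7)/53) = 1423/379 - 1449/(2*(-7)*(1/53)) = 1423/379 - 1449/(-14/53) = 1423/379 - 1449*(-53/14) = 1423/379 + 10971/2 = 4160855/758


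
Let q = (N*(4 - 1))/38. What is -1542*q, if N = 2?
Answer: -4626/19 ≈ -243.47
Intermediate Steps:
q = 3/19 (q = (2*(4 - 1))/38 = (2*3)*(1/38) = 6*(1/38) = 3/19 ≈ 0.15789)
-1542*q = -1542*3/19 = -4626/19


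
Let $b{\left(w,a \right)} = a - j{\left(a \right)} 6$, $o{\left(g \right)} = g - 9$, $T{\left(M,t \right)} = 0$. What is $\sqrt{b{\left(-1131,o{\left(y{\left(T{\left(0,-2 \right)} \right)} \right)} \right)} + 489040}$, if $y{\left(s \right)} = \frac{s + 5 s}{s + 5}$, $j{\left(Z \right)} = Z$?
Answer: $\sqrt{489085} \approx 699.35$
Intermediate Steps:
$y{\left(s \right)} = \frac{6 s}{5 + s}$
$o{\left(g \right)} = -9 + g$ ($o{\left(g \right)} = g - 9 = -9 + g$)
$b{\left(w,a \right)} = - 5 a$ ($b{\left(w,a \right)} = a - a 6 = a - 6 a = - 5 a$)
$\sqrt{b{\left(-1131,o{\left(y{\left(T{\left(0,-2 \right)} \right)} \right)} \right)} + 489040} = \sqrt{- 5 \left(-9 + 6 \cdot 0 \frac{1}{5 + 0}\right) + 489040} = \sqrt{- 5 \left(-9 + 6 \cdot 0 \cdot \frac{1}{5}\right) + 489040} = \sqrt{- 5 \left(-9 + 0\right) + 489040} = \sqrt{\left(-5\right) \left(-9\right) + 489040} = \sqrt{45 + 489040} = \sqrt{489085}$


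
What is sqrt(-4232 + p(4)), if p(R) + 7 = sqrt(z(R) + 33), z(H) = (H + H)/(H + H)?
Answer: sqrt(-4239 + sqrt(34)) ≈ 65.063*I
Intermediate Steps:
z(H) = 1 (z(H) = (2*H)/((2*H)) = (2*H)*(1/(2*H)) = 1)
p(R) = -7 + sqrt(34) (p(R) = -7 + sqrt(1 + 33) = -7 + sqrt(34))
sqrt(-4232 + p(4)) = sqrt(-4232 + (-7 + sqrt(34))) = sqrt(-4239 + sqrt(34))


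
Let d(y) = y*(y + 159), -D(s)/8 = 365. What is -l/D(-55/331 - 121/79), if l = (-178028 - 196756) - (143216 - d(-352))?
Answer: -56258/365 ≈ -154.13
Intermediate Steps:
D(s) = -2920 (D(s) = -8*365 = -2920)
d(y) = y*(159 + y)
l = -450064 (l = (-178028 - 196756) - (143216 - (-352)*(159 - 352)) = -374784 - (143216 - (-352)*(-193)) = -374784 - (143216 - 1*67936) = -374784 - (143216 - 67936) = -374784 - 1*75280 = -374784 - 75280 = -450064)
-l/D(-55/331 - 121/79) = -(-450064)/(-2920) = -(-450064)*(-1)/2920 = -1*56258/365 = -56258/365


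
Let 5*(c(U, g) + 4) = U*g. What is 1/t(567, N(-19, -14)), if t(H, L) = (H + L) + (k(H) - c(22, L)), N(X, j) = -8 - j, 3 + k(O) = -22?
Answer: 5/2628 ≈ 0.0019026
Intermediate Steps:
k(O) = -25 (k(O) = -3 - 22 = -25)
c(U, g) = -4 + U*g/5 (c(U, g) = -4 + (U*g)/5 = -4 + U*g/5)
t(H, L) = -21 + H - 17*L/5 (t(H, L) = (H + L) + (-25 - (-4 + (⅕)*22*L)) = (H + L) + (-25 - (-4 + 22*L/5)) = (H + L) + (-25 + (4 - 22*L/5)) = (H + L) + (-21 - 22*L/5) = -21 + H - 17*L/5)
1/t(567, N(-19, -14)) = 1/(-21 + 567 - 17*(-8 - 1*(-14))/5) = 1/(-21 + 567 - 17*(-8 + 14)/5) = 1/(-21 + 567 - 17/5*6) = 1/(-21 + 567 - 102/5) = 1/(2628/5) = 5/2628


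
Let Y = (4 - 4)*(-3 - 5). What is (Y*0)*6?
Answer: 0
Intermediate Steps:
Y = 0 (Y = 0*(-8) = 0)
(Y*0)*6 = (0*0)*6 = 0*6 = 0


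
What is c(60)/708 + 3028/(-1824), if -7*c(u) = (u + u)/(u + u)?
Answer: -312679/188328 ≈ -1.6603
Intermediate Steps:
c(u) = -⅐ (c(u) = -(u + u)/(7*(u + u)) = -2*u/(7*(2*u)) = -2*u*1/(2*u)/7 = -⅐*1 = -⅐)
c(60)/708 + 3028/(-1824) = -⅐/708 + 3028/(-1824) = -⅐*1/708 + 3028*(-1/1824) = -1/4956 - 757/456 = -312679/188328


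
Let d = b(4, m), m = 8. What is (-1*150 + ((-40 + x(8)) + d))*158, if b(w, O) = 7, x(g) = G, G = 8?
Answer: -27650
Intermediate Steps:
x(g) = 8
d = 7
(-1*150 + ((-40 + x(8)) + d))*158 = (-1*150 + ((-40 + 8) + 7))*158 = (-150 + (-32 + 7))*158 = (-150 - 25)*158 = -175*158 = -27650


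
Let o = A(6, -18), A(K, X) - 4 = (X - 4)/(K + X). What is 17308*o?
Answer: 302890/3 ≈ 1.0096e+5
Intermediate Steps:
A(K, X) = 4 + (-4 + X)/(K + X) (A(K, X) = 4 + (X - 4)/(K + X) = 4 + (-4 + X)/(K + X))
o = 35/6 (o = (-4 + 4*6 + 5*(-18))/(6 - 18) = (-4 + 24 - 90)/(-12) = -1/12*(-70) = 35/6 ≈ 5.8333)
17308*o = 17308*(35/6) = 302890/3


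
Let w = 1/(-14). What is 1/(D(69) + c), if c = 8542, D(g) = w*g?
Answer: 14/119519 ≈ 0.00011714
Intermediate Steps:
w = -1/14 ≈ -0.071429
D(g) = -g/14
1/(D(69) + c) = 1/(-1/14*69 + 8542) = 1/(-69/14 + 8542) = 1/(119519/14) = 14/119519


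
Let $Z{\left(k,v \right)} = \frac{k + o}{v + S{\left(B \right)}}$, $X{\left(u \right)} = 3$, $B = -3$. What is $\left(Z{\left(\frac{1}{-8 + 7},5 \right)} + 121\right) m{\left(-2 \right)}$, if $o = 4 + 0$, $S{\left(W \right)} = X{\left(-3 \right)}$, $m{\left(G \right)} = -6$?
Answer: $- \frac{2913}{4} \approx -728.25$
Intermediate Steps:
$S{\left(W \right)} = 3$
$o = 4$
$Z{\left(k,v \right)} = \frac{4 + k}{3 + v}$ ($Z{\left(k,v \right)} = \frac{k + 4}{v + 3} = \frac{4 + k}{3 + v}$)
$\left(Z{\left(\frac{1}{-8 + 7},5 \right)} + 121\right) m{\left(-2 \right)} = \left(\frac{4 + \frac{1}{-8 + 7}}{3 + 5} + 121\right) \left(-6\right) = \left(\frac{4 + \frac{1}{-1}}{8} + 121\right) \left(-6\right) = \left(\frac{4 - 1}{8} + 121\right) \left(-6\right) = \left(\frac{1}{8} \cdot 3 + 121\right) \left(-6\right) = \left(\frac{3}{8} + 121\right) \left(-6\right) = \frac{971}{8} \left(-6\right) = - \frac{2913}{4}$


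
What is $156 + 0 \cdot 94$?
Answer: $156$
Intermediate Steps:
$156 + 0 \cdot 94 = 156 + 0 = 156$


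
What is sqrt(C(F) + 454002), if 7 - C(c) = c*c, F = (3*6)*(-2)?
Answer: sqrt(452713) ≈ 672.84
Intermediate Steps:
F = -36 (F = 18*(-2) = -36)
C(c) = 7 - c**2 (C(c) = 7 - c*c = 7 - c**2)
sqrt(C(F) + 454002) = sqrt((7 - 1*(-36)**2) + 454002) = sqrt((7 - 1*1296) + 454002) = sqrt((7 - 1296) + 454002) = sqrt(-1289 + 454002) = sqrt(452713)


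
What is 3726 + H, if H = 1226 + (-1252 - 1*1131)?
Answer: 2569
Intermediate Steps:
H = -1157 (H = 1226 + (-1252 - 1131) = 1226 - 2383 = -1157)
3726 + H = 3726 - 1157 = 2569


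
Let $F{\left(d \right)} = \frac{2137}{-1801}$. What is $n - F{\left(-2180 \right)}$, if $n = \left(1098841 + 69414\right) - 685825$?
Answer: $\frac{868858567}{1801} \approx 4.8243 \cdot 10^{5}$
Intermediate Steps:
$F{\left(d \right)} = - \frac{2137}{1801}$ ($F{\left(d \right)} = 2137 \left(- \frac{1}{1801}\right) = - \frac{2137}{1801}$)
$n = 482430$ ($n = 1168255 - 685825 = 482430$)
$n - F{\left(-2180 \right)} = 482430 - - \frac{2137}{1801} = 482430 + \frac{2137}{1801} = \frac{868858567}{1801}$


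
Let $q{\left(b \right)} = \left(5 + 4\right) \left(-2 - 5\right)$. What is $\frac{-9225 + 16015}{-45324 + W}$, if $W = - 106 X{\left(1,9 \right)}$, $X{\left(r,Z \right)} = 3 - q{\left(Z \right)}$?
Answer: $- \frac{679}{5232} \approx -0.12978$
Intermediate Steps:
$q{\left(b \right)} = -63$ ($q{\left(b \right)} = 9 \left(-7\right) = -63$)
$X{\left(r,Z \right)} = 66$ ($X{\left(r,Z \right)} = 3 - -63 = 3 + 63 = 66$)
$W = -6996$ ($W = \left(-106\right) 66 = -6996$)
$\frac{-9225 + 16015}{-45324 + W} = \frac{-9225 + 16015}{-45324 - 6996} = \frac{6790}{-52320} = 6790 \left(- \frac{1}{52320}\right) = - \frac{679}{5232}$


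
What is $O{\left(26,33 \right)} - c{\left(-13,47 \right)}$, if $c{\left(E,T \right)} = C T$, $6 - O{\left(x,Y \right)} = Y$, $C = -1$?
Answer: $20$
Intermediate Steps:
$O{\left(x,Y \right)} = 6 - Y$
$c{\left(E,T \right)} = - T$
$O{\left(26,33 \right)} - c{\left(-13,47 \right)} = \left(6 - 33\right) - \left(-1\right) 47 = \left(6 - 33\right) - -47 = -27 + 47 = 20$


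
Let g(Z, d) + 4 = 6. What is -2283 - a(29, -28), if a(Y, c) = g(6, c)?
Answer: -2285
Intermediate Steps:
g(Z, d) = 2 (g(Z, d) = -4 + 6 = 2)
a(Y, c) = 2
-2283 - a(29, -28) = -2283 - 1*2 = -2283 - 2 = -2285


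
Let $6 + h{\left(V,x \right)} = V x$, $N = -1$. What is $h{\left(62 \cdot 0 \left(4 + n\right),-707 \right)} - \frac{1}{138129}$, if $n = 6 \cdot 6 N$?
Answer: $- \frac{828775}{138129} \approx -6.0$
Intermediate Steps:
$n = -36$ ($n = 6 \cdot 6 \left(-1\right) = 36 \left(-1\right) = -36$)
$h{\left(V,x \right)} = -6 + V x$
$h{\left(62 \cdot 0 \left(4 + n\right),-707 \right)} - \frac{1}{138129} = \left(-6 + 62 \cdot 0 \left(4 - 36\right) \left(-707\right)\right) - \frac{1}{138129} = \left(-6 + 62 \cdot 0 \left(-32\right) \left(-707\right)\right) - \frac{1}{138129} = \left(-6 + 62 \cdot 0 \left(-707\right)\right) - \frac{1}{138129} = \left(-6 + 0 \left(-707\right)\right) - \frac{1}{138129} = \left(-6 + 0\right) - \frac{1}{138129} = -6 - \frac{1}{138129} = - \frac{828775}{138129}$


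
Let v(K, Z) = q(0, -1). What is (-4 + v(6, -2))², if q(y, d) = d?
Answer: 25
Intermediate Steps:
v(K, Z) = -1
(-4 + v(6, -2))² = (-4 - 1)² = (-5)² = 25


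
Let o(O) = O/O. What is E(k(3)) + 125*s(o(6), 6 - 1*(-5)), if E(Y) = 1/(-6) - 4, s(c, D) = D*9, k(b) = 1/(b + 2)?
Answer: 74225/6 ≈ 12371.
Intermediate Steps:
o(O) = 1
k(b) = 1/(2 + b)
s(c, D) = 9*D
E(Y) = -25/6 (E(Y) = -1/6 - 4 = -25/6)
E(k(3)) + 125*s(o(6), 6 - 1*(-5)) = -25/6 + 125*(9*(6 - 1*(-5))) = -25/6 + 125*(9*(6 + 5)) = -25/6 + 125*(9*11) = -25/6 + 125*99 = -25/6 + 12375 = 74225/6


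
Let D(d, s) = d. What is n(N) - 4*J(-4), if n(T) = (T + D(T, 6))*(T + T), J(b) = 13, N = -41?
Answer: 6672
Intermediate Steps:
n(T) = 4*T**2 (n(T) = (T + T)*(T + T) = (2*T)*(2*T) = 4*T**2)
n(N) - 4*J(-4) = 4*(-41)**2 - 4*13 = 4*1681 - 52 = 6724 - 52 = 6672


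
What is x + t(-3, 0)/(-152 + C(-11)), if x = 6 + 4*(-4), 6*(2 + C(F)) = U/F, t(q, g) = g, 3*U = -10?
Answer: -10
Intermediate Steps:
U = -10/3 (U = (⅓)*(-10) = -10/3 ≈ -3.3333)
C(F) = -2 - 5/(9*F) (C(F) = -2 + (-10/(3*F))/6 = -2 - 5/(9*F))
x = -10 (x = 6 - 16 = -10)
x + t(-3, 0)/(-152 + C(-11)) = -10 + 0/(-152 + (-2 - 5/9/(-11))) = -10 + 0/(-152 + (-2 - 5/9*(-1/11))) = -10 + 0/(-152 + (-2 + 5/99)) = -10 + 0/(-152 - 193/99) = -10 + 0/(-15241/99) = -10 - 99/15241*0 = -10 + 0 = -10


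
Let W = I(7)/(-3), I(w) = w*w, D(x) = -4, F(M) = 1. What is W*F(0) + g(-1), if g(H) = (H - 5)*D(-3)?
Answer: 23/3 ≈ 7.6667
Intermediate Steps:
I(w) = w**2
W = -49/3 (W = 7**2/(-3) = 49*(-1/3) = -49/3 ≈ -16.333)
g(H) = 20 - 4*H (g(H) = (H - 5)*(-4) = (-5 + H)*(-4) = 20 - 4*H)
W*F(0) + g(-1) = -49/3*1 + (20 - 4*(-1)) = -49/3 + (20 + 4) = -49/3 + 24 = 23/3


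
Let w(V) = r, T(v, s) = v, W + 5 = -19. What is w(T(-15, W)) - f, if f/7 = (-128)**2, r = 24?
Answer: -114664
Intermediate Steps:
W = -24 (W = -5 - 19 = -24)
w(V) = 24
f = 114688 (f = 7*(-128)**2 = 7*16384 = 114688)
w(T(-15, W)) - f = 24 - 1*114688 = 24 - 114688 = -114664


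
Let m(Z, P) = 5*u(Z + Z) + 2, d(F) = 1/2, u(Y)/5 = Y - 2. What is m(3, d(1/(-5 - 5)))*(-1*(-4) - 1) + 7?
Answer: 313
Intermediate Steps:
u(Y) = -10 + 5*Y (u(Y) = 5*(Y - 2) = 5*(-2 + Y) = -10 + 5*Y)
d(F) = ½
m(Z, P) = -48 + 50*Z (m(Z, P) = 5*(-10 + 5*(Z + Z)) + 2 = 5*(-10 + 5*(2*Z)) + 2 = 5*(-10 + 10*Z) + 2 = (-50 + 50*Z) + 2 = -48 + 50*Z)
m(3, d(1/(-5 - 5)))*(-1*(-4) - 1) + 7 = (-48 + 50*3)*(-1*(-4) - 1) + 7 = (-48 + 150)*(4 - 1) + 7 = 102*3 + 7 = 306 + 7 = 313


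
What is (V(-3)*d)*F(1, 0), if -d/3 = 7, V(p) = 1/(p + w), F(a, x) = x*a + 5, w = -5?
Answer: 105/8 ≈ 13.125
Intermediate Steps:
F(a, x) = 5 + a*x (F(a, x) = a*x + 5 = 5 + a*x)
V(p) = 1/(-5 + p) (V(p) = 1/(p - 5) = 1/(-5 + p))
d = -21 (d = -3*7 = -21)
(V(-3)*d)*F(1, 0) = (-21/(-5 - 3))*(5 + 1*0) = (-21/(-8))*(5 + 0) = -⅛*(-21)*5 = (21/8)*5 = 105/8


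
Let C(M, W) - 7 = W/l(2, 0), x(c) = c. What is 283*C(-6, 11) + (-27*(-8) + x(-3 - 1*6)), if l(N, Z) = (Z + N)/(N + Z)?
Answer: 5301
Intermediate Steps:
l(N, Z) = 1 (l(N, Z) = (N + Z)/(N + Z) = 1)
C(M, W) = 7 + W (C(M, W) = 7 + W/1 = 7 + W*1 = 7 + W)
283*C(-6, 11) + (-27*(-8) + x(-3 - 1*6)) = 283*(7 + 11) + (-27*(-8) + (-3 - 1*6)) = 283*18 + (216 + (-3 - 6)) = 5094 + (216 - 9) = 5094 + 207 = 5301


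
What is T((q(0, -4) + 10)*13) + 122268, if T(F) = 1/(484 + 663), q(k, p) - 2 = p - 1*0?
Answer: 140241397/1147 ≈ 1.2227e+5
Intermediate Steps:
q(k, p) = 2 + p (q(k, p) = 2 + (p - 1*0) = 2 + (p + 0) = 2 + p)
T(F) = 1/1147
T((q(0, -4) + 10)*13) + 122268 = 1/1147 + 122268 = 140241397/1147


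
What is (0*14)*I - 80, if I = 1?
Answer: -80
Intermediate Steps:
(0*14)*I - 80 = (0*14)*1 - 80 = 0*1 - 80 = 0 - 80 = -80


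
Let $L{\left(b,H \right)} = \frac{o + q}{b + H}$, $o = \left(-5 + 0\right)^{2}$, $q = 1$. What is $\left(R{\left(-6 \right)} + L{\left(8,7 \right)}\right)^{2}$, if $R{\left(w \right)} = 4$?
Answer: $\frac{7396}{225} \approx 32.871$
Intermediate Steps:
$o = 25$ ($o = \left(-5\right)^{2} = 25$)
$L{\left(b,H \right)} = \frac{26}{H + b}$ ($L{\left(b,H \right)} = \frac{25 + 1}{b + H} = \frac{26}{H + b}$)
$\left(R{\left(-6 \right)} + L{\left(8,7 \right)}\right)^{2} = \left(4 + \frac{26}{7 + 8}\right)^{2} = \left(4 + \frac{26}{15}\right)^{2} = \left(\frac{86}{15}\right)^{2} = \frac{7396}{225}$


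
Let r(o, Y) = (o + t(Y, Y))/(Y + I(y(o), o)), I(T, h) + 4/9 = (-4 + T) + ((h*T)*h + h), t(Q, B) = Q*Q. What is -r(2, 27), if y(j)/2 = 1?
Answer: -6579/311 ≈ -21.154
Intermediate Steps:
t(Q, B) = Q²
y(j) = 2 (y(j) = 2*1 = 2)
I(T, h) = -40/9 + T + h + T*h² (I(T, h) = -4/9 + ((-4 + T) + ((h*T)*h + h)) = -4/9 + ((-4 + T) + ((T*h)*h + h)) = -4/9 + ((-4 + T) + (T*h² + h)) = -4/9 + ((-4 + T) + (h + T*h²)) = -4/9 + (-4 + T + h + T*h²) = -40/9 + T + h + T*h²)
r(o, Y) = (o + Y²)/(-22/9 + Y + o + 2*o²) (r(o, Y) = (o + Y²)/(Y + (-40/9 + 2 + o + 2*o²)) = (o + Y²)/(Y + (-22/9 + o + 2*o²)) = (o + Y²)/(-22/9 + Y + o + 2*o²))
-r(2, 27) = -9*(2 + 27²)/(-22 + 9*27 + 9*2 + 18*2²) = -9*(2 + 729)/(-22 + 243 + 18 + 18*4) = -9*731/(-22 + 243 + 18 + 72) = -9*731/311 = -1*6579/311 = -6579/311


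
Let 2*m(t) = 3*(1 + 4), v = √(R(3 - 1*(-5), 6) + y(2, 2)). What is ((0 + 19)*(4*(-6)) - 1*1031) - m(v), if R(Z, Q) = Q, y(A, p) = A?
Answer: -2989/2 ≈ -1494.5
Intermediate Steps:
v = 2*√2 (v = √(6 + 2) = √8 = 2*√2 ≈ 2.8284)
m(t) = 15/2 (m(t) = (3*(1 + 4))/2 = (3*5)/2 = (½)*15 = 15/2)
((0 + 19)*(4*(-6)) - 1*1031) - m(v) = ((0 + 19)*(4*(-6)) - 1*1031) - 1*15/2 = (19*(-24) - 1031) - 15/2 = (-456 - 1031) - 15/2 = -1487 - 15/2 = -2989/2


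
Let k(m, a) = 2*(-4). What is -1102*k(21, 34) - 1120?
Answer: 7696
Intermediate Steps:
k(m, a) = -8
-1102*k(21, 34) - 1120 = -1102*(-8) - 1120 = 8816 - 1120 = 7696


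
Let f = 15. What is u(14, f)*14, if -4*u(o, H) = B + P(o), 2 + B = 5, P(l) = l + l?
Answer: -217/2 ≈ -108.50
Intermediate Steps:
P(l) = 2*l
B = 3 (B = -2 + 5 = 3)
u(o, H) = -3/4 - o/2 (u(o, H) = -(3 + 2*o)/4 = -3/4 - o/2)
u(14, f)*14 = (-3/4 - 1/2*14)*14 = (-3/4 - 7)*14 = -31/4*14 = -217/2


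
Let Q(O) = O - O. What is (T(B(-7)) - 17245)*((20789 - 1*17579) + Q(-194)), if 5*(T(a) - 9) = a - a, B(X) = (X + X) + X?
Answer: -55327560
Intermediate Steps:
Q(O) = 0
B(X) = 3*X (B(X) = 2*X + X = 3*X)
T(a) = 9 (T(a) = 9 + (a - a)/5 = 9 + (1/5)*0 = 9 + 0 = 9)
(T(B(-7)) - 17245)*((20789 - 1*17579) + Q(-194)) = (9 - 17245)*((20789 - 1*17579) + 0) = -17236*((20789 - 17579) + 0) = -17236*(3210 + 0) = -17236*3210 = -55327560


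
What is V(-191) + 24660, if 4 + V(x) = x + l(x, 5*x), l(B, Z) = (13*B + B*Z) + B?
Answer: 204196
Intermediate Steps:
l(B, Z) = 14*B + B*Z
V(x) = -4 + x + x*(14 + 5*x) (V(x) = -4 + (x + x*(14 + 5*x)) = -4 + x + x*(14 + 5*x))
V(-191) + 24660 = (-4 - 191 - 191*(14 + 5*(-191))) + 24660 = (-4 - 191 - 191*(14 - 955)) + 24660 = (-4 - 191 - 191*(-941)) + 24660 = (-4 - 191 + 179731) + 24660 = 179536 + 24660 = 204196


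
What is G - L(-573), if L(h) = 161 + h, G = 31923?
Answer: 32335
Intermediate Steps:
G - L(-573) = 31923 - (161 - 573) = 31923 - 1*(-412) = 31923 + 412 = 32335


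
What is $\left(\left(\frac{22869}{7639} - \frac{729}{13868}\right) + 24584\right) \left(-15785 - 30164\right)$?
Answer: $- \frac{119682570676957321}{105937652} \approx -1.1297 \cdot 10^{9}$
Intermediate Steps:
$\left(\left(\frac{22869}{7639} - \frac{729}{13868}\right) + 24584\right) \left(-15785 - 30164\right) = \left(\left(22869 \cdot \frac{1}{7639} - \frac{729}{13868}\right) + 24584\right) \left(-45949\right) = \left(\left(\frac{22869}{7639} - \frac{729}{13868}\right) + 24584\right) \left(-45949\right) = \left(\frac{311578461}{105937652} + 24584\right) \left(-45949\right) = \frac{2604682815229}{105937652} \left(-45949\right) = - \frac{119682570676957321}{105937652}$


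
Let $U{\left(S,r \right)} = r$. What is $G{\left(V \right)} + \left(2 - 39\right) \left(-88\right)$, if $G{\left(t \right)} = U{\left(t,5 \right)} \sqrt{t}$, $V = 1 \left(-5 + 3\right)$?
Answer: $3256 + 5 i \sqrt{2} \approx 3256.0 + 7.0711 i$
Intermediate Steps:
$V = -2$ ($V = 1 \left(-2\right) = -2$)
$G{\left(t \right)} = 5 \sqrt{t}$
$G{\left(V \right)} + \left(2 - 39\right) \left(-88\right) = 5 \sqrt{-2} + \left(2 - 39\right) \left(-88\right) = 5 i \sqrt{2} + \left(2 - 39\right) \left(-88\right) = 5 i \sqrt{2} - -3256 = 5 i \sqrt{2} + 3256 = 3256 + 5 i \sqrt{2}$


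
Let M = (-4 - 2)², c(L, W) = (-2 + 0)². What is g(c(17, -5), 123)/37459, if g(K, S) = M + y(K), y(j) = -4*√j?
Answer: 28/37459 ≈ 0.00074748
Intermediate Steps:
c(L, W) = 4 (c(L, W) = (-2)² = 4)
M = 36 (M = (-6)² = 36)
g(K, S) = 36 - 4*√K
g(c(17, -5), 123)/37459 = (36 - 4*√4)/37459 = (36 - 4*2)*(1/37459) = (36 - 8)*(1/37459) = 28*(1/37459) = 28/37459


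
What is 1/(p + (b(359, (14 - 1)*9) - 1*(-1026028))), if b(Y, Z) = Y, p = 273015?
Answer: 1/1299402 ≈ 7.6958e-7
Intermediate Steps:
1/(p + (b(359, (14 - 1)*9) - 1*(-1026028))) = 1/(273015 + (359 - 1*(-1026028))) = 1/(273015 + (359 + 1026028)) = 1/(273015 + 1026387) = 1/1299402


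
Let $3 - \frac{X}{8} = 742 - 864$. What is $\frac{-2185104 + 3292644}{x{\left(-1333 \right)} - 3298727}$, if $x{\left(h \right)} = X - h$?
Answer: $- \frac{61530}{183133} \approx -0.33599$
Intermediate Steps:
$X = 1000$ ($X = 24 - 8 \left(742 - 864\right) = 24 - -976 = 24 + 976 = 1000$)
$x{\left(h \right)} = 1000 - h$
$\frac{-2185104 + 3292644}{x{\left(-1333 \right)} - 3298727} = \frac{-2185104 + 3292644}{\left(1000 - -1333\right) - 3298727} = \frac{1107540}{\left(1000 + 1333\right) - 3298727} = \frac{1107540}{2333 - 3298727} = \frac{1107540}{-3296394} = 1107540 \left(- \frac{1}{3296394}\right) = - \frac{61530}{183133}$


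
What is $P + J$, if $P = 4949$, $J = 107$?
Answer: $5056$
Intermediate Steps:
$P + J = 4949 + 107 = 5056$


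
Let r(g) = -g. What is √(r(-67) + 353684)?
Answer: √353751 ≈ 594.77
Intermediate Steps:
√(r(-67) + 353684) = √(-1*(-67) + 353684) = √(67 + 353684) = √353751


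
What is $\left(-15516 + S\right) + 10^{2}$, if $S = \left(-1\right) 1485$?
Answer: $-16901$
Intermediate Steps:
$S = -1485$
$\left(-15516 + S\right) + 10^{2} = \left(-15516 - 1485\right) + 10^{2} = -17001 + 100 = -16901$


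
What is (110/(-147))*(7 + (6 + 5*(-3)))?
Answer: 220/147 ≈ 1.4966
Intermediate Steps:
(110/(-147))*(7 + (6 + 5*(-3))) = (110*(-1/147))*(7 + (6 - 15)) = -110*(7 - 9)/147 = -110/147*(-2) = 220/147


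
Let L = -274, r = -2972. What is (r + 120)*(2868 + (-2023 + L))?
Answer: -1628492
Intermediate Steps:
(r + 120)*(2868 + (-2023 + L)) = (-2972 + 120)*(2868 + (-2023 - 274)) = -2852*(2868 - 2297) = -2852*571 = -1628492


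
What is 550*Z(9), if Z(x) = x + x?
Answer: 9900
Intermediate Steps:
Z(x) = 2*x
550*Z(9) = 550*(2*9) = 550*18 = 9900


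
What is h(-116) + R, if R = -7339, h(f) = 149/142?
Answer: -1041989/142 ≈ -7338.0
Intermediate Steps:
h(f) = 149/142 (h(f) = 149*(1/142) = 149/142)
h(-116) + R = 149/142 - 7339 = -1041989/142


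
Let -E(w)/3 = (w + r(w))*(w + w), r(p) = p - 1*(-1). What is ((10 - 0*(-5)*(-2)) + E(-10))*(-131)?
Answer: 148030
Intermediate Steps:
r(p) = 1 + p (r(p) = p + 1 = 1 + p)
E(w) = -6*w*(1 + 2*w) (E(w) = -3*(w + (1 + w))*(w + w) = -3*(1 + 2*w)*2*w = -6*w*(1 + 2*w))
((10 - 0*(-5)*(-2)) + E(-10))*(-131) = ((10 - 0*(-5)*(-2)) - 6*(-10)*(1 + 2*(-10)))*(-131) = ((10 - 0*(-2)) - 6*(-10)*(1 - 20))*(-131) = ((10 - 1*0) - 6*(-10)*(-19))*(-131) = ((10 + 0) - 1140)*(-131) = (10 - 1140)*(-131) = -1130*(-131) = 148030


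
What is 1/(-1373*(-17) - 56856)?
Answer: -1/33515 ≈ -2.9837e-5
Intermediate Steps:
1/(-1373*(-17) - 56856) = 1/(23341 - 56856) = 1/(-33515) = -1/33515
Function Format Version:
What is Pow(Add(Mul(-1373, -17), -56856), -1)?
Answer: Rational(-1, 33515) ≈ -2.9837e-5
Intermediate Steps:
Pow(Add(Mul(-1373, -17), -56856), -1) = Pow(Add(23341, -56856), -1) = Pow(-33515, -1) = Rational(-1, 33515)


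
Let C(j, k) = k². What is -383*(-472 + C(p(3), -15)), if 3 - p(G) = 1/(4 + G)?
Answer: 94601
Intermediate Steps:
p(G) = 3 - 1/(4 + G)
-383*(-472 + C(p(3), -15)) = -383*(-472 + (-15)²) = -383*(-472 + 225) = -383*(-247) = 94601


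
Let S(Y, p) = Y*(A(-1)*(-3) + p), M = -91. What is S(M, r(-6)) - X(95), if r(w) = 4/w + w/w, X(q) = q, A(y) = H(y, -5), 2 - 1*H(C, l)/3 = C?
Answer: 6995/3 ≈ 2331.7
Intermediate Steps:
H(C, l) = 6 - 3*C
A(y) = 6 - 3*y
r(w) = 1 + 4/w (r(w) = 4/w + 1 = 1 + 4/w)
S(Y, p) = Y*(-27 + p) (S(Y, p) = Y*((6 - 3*(-1))*(-3) + p) = Y*((6 + 3)*(-3) + p) = Y*(9*(-3) + p) = Y*(-27 + p))
S(M, r(-6)) - X(95) = -91*(-27 + (4 - 6)/(-6)) - 1*95 = -91*(-27 - 1/6*(-2)) - 95 = -91*(-27 + 1/3) - 95 = -91*(-80/3) - 95 = 7280/3 - 95 = 6995/3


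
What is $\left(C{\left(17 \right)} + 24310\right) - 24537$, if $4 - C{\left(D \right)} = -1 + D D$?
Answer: $-511$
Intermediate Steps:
$C{\left(D \right)} = 5 - D^{2}$ ($C{\left(D \right)} = 4 - \left(-1 + D D\right) = 4 - \left(-1 + D^{2}\right) = 5 - D^{2}$)
$\left(C{\left(17 \right)} + 24310\right) - 24537 = \left(\left(5 - 17^{2}\right) + 24310\right) - 24537 = \left(\left(5 - 289\right) + 24310\right) - 24537 = \left(-284 + 24310\right) - 24537 = 24026 - 24537 = -511$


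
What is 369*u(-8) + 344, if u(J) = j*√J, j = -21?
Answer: 344 - 15498*I*√2 ≈ 344.0 - 21917.0*I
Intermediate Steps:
u(J) = -21*√J
369*u(-8) + 344 = 369*(-42*I*√2) + 344 = -15498*I*√2 + 344 = 344 - 15498*I*√2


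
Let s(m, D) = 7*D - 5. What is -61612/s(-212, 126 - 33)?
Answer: -30806/323 ≈ -95.375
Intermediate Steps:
s(m, D) = -5 + 7*D
-61612/s(-212, 126 - 33) = -61612/(-5 + 7*(126 - 33)) = -61612/(-5 + 7*93) = -61612/(-5 + 651) = -61612/646 = -61612*1/646 = -30806/323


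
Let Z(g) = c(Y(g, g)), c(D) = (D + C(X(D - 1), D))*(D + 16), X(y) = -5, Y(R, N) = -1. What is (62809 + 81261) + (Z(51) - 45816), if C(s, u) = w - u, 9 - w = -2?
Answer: 98419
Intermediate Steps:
w = 11 (w = 9 - 1*(-2) = 9 + 2 = 11)
C(s, u) = 11 - u
c(D) = 176 + 11*D (c(D) = (D + (11 - D))*(D + 16) = 11*(16 + D) = 176 + 11*D)
Z(g) = 165 (Z(g) = 176 + 11*(-1) = 176 - 11 = 165)
(62809 + 81261) + (Z(51) - 45816) = (62809 + 81261) + (165 - 45816) = 144070 - 45651 = 98419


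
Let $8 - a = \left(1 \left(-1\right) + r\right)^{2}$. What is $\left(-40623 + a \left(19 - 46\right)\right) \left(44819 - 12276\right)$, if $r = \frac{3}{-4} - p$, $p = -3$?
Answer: $- \frac{21242410707}{16} \approx -1.3277 \cdot 10^{9}$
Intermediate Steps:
$r = \frac{9}{4}$ ($r = \frac{3}{-4} - -3 = 3 \left(- \frac{1}{4}\right) + 3 = - \frac{3}{4} + 3 = \frac{9}{4} \approx 2.25$)
$a = \frac{103}{16}$ ($a = 8 - \left(1 \left(-1\right) + \frac{9}{4}\right)^{2} = 8 - \left(-1 + \frac{9}{4}\right)^{2} = 8 - \left(\frac{5}{4}\right)^{2} = 8 - \frac{25}{16} = \frac{103}{16} \approx 6.4375$)
$\left(-40623 + a \left(19 - 46\right)\right) \left(44819 - 12276\right) = \left(-40623 + \frac{103 \left(19 - 46\right)}{16}\right) \left(44819 - 12276\right) = \left(-40623 + \frac{103}{16} \left(-27\right)\right) 32543 = \left(-40623 - \frac{2781}{16}\right) 32543 = \left(- \frac{652749}{16}\right) 32543 = - \frac{21242410707}{16}$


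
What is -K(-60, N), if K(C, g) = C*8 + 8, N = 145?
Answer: 472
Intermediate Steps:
K(C, g) = 8 + 8*C (K(C, g) = 8*C + 8 = 8 + 8*C)
-K(-60, N) = -(8 + 8*(-60)) = -(8 - 480) = -1*(-472) = 472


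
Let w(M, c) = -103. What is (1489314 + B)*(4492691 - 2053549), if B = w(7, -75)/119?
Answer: 432284899870346/119 ≈ 3.6326e+12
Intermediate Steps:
B = -103/119 ≈ -0.86555
(1489314 + B)*(4492691 - 2053549) = (1489314 - 103/119)*(4492691 - 2053549) = (177228263/119)*2439142 = 432284899870346/119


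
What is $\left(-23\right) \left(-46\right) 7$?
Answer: $7406$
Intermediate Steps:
$\left(-23\right) \left(-46\right) 7 = 1058 \cdot 7 = 7406$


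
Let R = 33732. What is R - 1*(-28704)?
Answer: 62436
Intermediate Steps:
R - 1*(-28704) = 33732 - 1*(-28704) = 33732 + 28704 = 62436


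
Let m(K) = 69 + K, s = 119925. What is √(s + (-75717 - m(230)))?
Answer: √43909 ≈ 209.54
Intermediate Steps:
√(s + (-75717 - m(230))) = √(119925 + (-75717 - (69 + 230))) = √(119925 + (-75717 - 1*299)) = √(119925 + (-75717 - 299)) = √(119925 - 76016) = √43909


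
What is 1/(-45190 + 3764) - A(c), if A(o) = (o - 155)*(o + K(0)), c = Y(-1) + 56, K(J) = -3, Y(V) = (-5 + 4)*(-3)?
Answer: 222706175/41426 ≈ 5376.0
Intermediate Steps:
Y(V) = 3 (Y(V) = -1*(-3) = 3)
c = 59 (c = 3 + 56 = 59)
A(o) = (-155 + o)*(-3 + o) (A(o) = (o - 155)*(o - 3) = (-155 + o)*(-3 + o))
1/(-45190 + 3764) - A(c) = 1/(-45190 + 3764) - (465 + 59² - 158*59) = 1/(-41426) - (465 + 3481 - 9322) = -1/41426 - 1*(-5376) = -1/41426 + 5376 = 222706175/41426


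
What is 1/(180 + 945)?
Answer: 1/1125 ≈ 0.00088889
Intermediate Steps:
1/(180 + 945) = 1/1125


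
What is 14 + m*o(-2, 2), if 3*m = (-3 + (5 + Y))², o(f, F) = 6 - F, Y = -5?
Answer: 26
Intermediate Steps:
m = 3 (m = (-3 + (5 - 5))²/3 = (-3 + 0)²/3 = (⅓)*(-3)² = (⅓)*9 = 3)
14 + m*o(-2, 2) = 14 + 3*(6 - 1*2) = 14 + 3*(6 - 2) = 14 + 3*4 = 14 + 12 = 26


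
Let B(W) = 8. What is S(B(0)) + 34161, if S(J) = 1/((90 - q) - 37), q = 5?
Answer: 1639729/48 ≈ 34161.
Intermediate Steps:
S(J) = 1/48 (S(J) = 1/((90 - 1*5) - 37) = 1/((90 - 5) - 37) = 1/(85 - 37) = 1/48)
S(B(0)) + 34161 = 1/48 + 34161 = 1639729/48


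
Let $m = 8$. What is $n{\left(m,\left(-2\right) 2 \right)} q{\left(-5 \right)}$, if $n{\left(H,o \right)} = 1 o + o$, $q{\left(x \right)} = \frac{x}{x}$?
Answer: $-8$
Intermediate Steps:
$q{\left(x \right)} = 1$
$n{\left(H,o \right)} = 2 o$ ($n{\left(H,o \right)} = o + o = 2 o$)
$n{\left(m,\left(-2\right) 2 \right)} q{\left(-5 \right)} = 2 \left(\left(-2\right) 2\right) 1 = 2 \left(-4\right) 1 = \left(-8\right) 1 = -8$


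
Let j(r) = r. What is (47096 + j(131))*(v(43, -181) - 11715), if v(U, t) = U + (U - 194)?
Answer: -558364821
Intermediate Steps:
v(U, t) = -194 + 2*U (v(U, t) = U + (-194 + U) = -194 + 2*U)
(47096 + j(131))*(v(43, -181) - 11715) = (47096 + 131)*((-194 + 2*43) - 11715) = 47227*((-194 + 86) - 11715) = 47227*(-108 - 11715) = 47227*(-11823) = -558364821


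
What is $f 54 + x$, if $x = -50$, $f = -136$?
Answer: $-7394$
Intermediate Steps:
$f 54 + x = \left(-136\right) 54 - 50 = -7344 - 50 = -7394$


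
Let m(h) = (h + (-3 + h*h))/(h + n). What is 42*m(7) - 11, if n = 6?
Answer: 2083/13 ≈ 160.23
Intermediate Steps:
m(h) = (-3 + h + h²)/(6 + h) (m(h) = (h + (-3 + h*h))/(h + 6) = (h + (-3 + h²))/(6 + h) = (-3 + h + h²)/(6 + h))
42*m(7) - 11 = 42*((-3 + 7 + 7²)/(6 + 7)) - 11 = 42*((-3 + 7 + 49)/13) - 11 = 42*((1/13)*53) - 11 = 42*(53/13) - 11 = 2226/13 - 11 = 2083/13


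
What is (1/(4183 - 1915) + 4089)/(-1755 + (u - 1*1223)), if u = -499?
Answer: -9273853/7885836 ≈ -1.1760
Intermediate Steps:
(1/(4183 - 1915) + 4089)/(-1755 + (u - 1*1223)) = (1/(4183 - 1915) + 4089)/(-1755 + (-499 - 1*1223)) = (1/2268 + 4089)/(-1755 + (-499 - 1223)) = (1/2268 + 4089)/(-1755 - 1722) = (9273853/2268)/(-3477) = (9273853/2268)*(-1/3477) = -9273853/7885836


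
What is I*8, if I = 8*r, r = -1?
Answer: -64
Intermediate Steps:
I = -8 (I = 8*(-1) = -8)
I*8 = -8*8 = -64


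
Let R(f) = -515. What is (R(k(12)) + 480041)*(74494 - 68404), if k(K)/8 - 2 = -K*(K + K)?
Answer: 2920313340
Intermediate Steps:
k(K) = 16 - 16*K² (k(K) = 16 + 8*(-K*(K + K)) = 16 + 8*(-K*2*K) = 16 + 8*(-2*K²) = 16 - 16*K²)
(R(k(12)) + 480041)*(74494 - 68404) = (-515 + 480041)*(74494 - 68404) = 479526*6090 = 2920313340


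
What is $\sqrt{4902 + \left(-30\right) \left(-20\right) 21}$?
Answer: $\sqrt{17502} \approx 132.3$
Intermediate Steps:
$\sqrt{4902 + \left(-30\right) \left(-20\right) 21} = \sqrt{4902 + 600 \cdot 21} = \sqrt{4902 + 12600} = \sqrt{17502}$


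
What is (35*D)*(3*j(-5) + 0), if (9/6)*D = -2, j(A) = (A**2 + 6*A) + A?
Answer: 1400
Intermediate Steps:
j(A) = A**2 + 7*A
D = -4/3 (D = (2/3)*(-2) = -4/3 ≈ -1.3333)
(35*D)*(3*j(-5) + 0) = (35*(-4/3))*(3*(-5*(7 - 5)) + 0) = -140*(3*(-5*2) + 0)/3 = -140*(3*(-10) + 0)/3 = -140*(-30 + 0)/3 = -140/3*(-30) = 1400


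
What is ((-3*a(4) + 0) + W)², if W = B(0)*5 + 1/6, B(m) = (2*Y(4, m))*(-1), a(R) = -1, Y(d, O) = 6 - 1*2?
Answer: 48841/36 ≈ 1356.7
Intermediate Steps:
Y(d, O) = 4 (Y(d, O) = 6 - 2 = 4)
B(m) = -8 (B(m) = (2*4)*(-1) = 8*(-1) = -8)
W = -239/6 (W = -8*5 + 1/6 = -40 + 1*(⅙) = -40 + ⅙ = -239/6 ≈ -39.833)
((-3*a(4) + 0) + W)² = ((-3*(-1) + 0) - 239/6)² = ((3 + 0) - 239/6)² = (3 - 239/6)² = (-221/6)² = 48841/36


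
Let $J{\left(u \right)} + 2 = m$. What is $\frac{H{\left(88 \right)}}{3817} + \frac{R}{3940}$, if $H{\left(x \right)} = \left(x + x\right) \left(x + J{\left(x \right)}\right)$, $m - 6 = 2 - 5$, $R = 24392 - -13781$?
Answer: $\frac{18856591}{1367180} \approx 13.792$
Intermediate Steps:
$R = 38173$ ($R = 24392 + 13781 = 38173$)
$m = 3$ ($m = 6 + \left(2 - 5\right) = 6 - 3 = 3$)
$J{\left(u \right)} = 1$ ($J{\left(u \right)} = -2 + 3 = 1$)
$H{\left(x \right)} = 2 x \left(1 + x\right)$ ($H{\left(x \right)} = \left(x + x\right) \left(x + 1\right) = 2 x \left(1 + x\right)$)
$\frac{H{\left(88 \right)}}{3817} + \frac{R}{3940} = \frac{2 \cdot 88 \left(1 + 88\right)}{3817} + \frac{38173}{3940} = 2 \cdot 88 \cdot 89 \cdot \frac{1}{3817} + 38173 \cdot \frac{1}{3940} = 15664 \cdot \frac{1}{3817} + \frac{38173}{3940} = \frac{1424}{347} + \frac{38173}{3940} = \frac{18856591}{1367180}$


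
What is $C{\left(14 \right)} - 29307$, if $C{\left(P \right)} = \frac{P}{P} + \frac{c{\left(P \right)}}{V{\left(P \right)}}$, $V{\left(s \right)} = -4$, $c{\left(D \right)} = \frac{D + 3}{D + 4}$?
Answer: $- \frac{2110049}{72} \approx -29306.0$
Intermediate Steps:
$c{\left(D \right)} = \frac{3 + D}{4 + D}$
$C{\left(P \right)} = 1 - \frac{3 + P}{4 \left(4 + P\right)}$ ($C{\left(P \right)} = \frac{P}{P} + \frac{\frac{1}{4 + P} \left(3 + P\right)}{-4} = 1 + \frac{3 + P}{4 + P} \left(- \frac{1}{4}\right) = 1 - \frac{3 + P}{4 \left(4 + P\right)}$)
$C{\left(14 \right)} - 29307 = \frac{13 + 3 \cdot 14}{4 \left(4 + 14\right)} - 29307 = \frac{13 + 42}{4 \cdot 18} - 29307 = \frac{1}{4} \cdot \frac{1}{18} \cdot 55 - 29307 = \frac{55}{72} - 29307 = - \frac{2110049}{72}$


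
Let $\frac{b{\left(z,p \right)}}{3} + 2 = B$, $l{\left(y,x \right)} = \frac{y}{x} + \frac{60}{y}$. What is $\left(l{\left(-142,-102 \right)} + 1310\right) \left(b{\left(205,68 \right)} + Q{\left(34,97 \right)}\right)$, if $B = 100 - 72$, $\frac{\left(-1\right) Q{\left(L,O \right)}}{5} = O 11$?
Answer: $- \frac{24955089397}{3621} \approx -6.8918 \cdot 10^{6}$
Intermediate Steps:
$Q{\left(L,O \right)} = - 55 O$ ($Q{\left(L,O \right)} = - 5 O 11 = - 5 \cdot 11 O = - 55 O$)
$B = 28$ ($B = 100 - 72 = 28$)
$l{\left(y,x \right)} = \frac{60}{y} + \frac{y}{x}$
$b{\left(z,p \right)} = 78$ ($b{\left(z,p \right)} = -6 + 3 \cdot 28 = -6 + 84 = 78$)
$\left(l{\left(-142,-102 \right)} + 1310\right) \left(b{\left(205,68 \right)} + Q{\left(34,97 \right)}\right) = \left(\left(\frac{60}{-142} - \frac{142}{-102}\right) + 1310\right) \left(78 - 5335\right) = \left(\left(60 \left(- \frac{1}{142}\right) - - \frac{71}{51}\right) + 1310\right) \left(78 - 5335\right) = \left(\left(- \frac{30}{71} + \frac{71}{51}\right) + 1310\right) \left(-5257\right) = \left(\frac{3511}{3621} + 1310\right) \left(-5257\right) = \frac{4747021}{3621} \left(-5257\right) = - \frac{24955089397}{3621}$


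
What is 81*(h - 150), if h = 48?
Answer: -8262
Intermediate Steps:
81*(h - 150) = 81*(48 - 150) = 81*(-102) = -8262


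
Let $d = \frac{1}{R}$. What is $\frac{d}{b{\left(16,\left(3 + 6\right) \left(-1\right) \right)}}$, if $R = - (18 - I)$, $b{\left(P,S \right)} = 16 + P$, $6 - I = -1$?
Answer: $- \frac{1}{352} \approx -0.0028409$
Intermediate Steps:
$I = 7$ ($I = 6 - -1 = 6 + 1 = 7$)
$R = -11$ ($R = - (18 - 7) = \left(-1\right) 11 = -11$)
$d = - \frac{1}{11}$ ($d = \frac{1}{-11} = - \frac{1}{11} \approx -0.090909$)
$\frac{d}{b{\left(16,\left(3 + 6\right) \left(-1\right) \right)}} = - \frac{1}{11 \left(16 + 16\right)} = - \frac{1}{11 \cdot 32} = \left(- \frac{1}{11}\right) \frac{1}{32} = - \frac{1}{352}$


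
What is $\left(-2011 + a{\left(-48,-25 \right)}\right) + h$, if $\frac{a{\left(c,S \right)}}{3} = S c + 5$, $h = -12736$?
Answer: $-11132$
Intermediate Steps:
$a{\left(c,S \right)} = 15 + 3 S c$ ($a{\left(c,S \right)} = 3 \left(S c + 5\right) = 3 \left(5 + S c\right) = 15 + 3 S c$)
$\left(-2011 + a{\left(-48,-25 \right)}\right) + h = \left(-2011 + \left(15 + 3 \left(-25\right) \left(-48\right)\right)\right) - 12736 = \left(-2011 + \left(15 + 3600\right)\right) - 12736 = \left(-2011 + 3615\right) - 12736 = 1604 - 12736 = -11132$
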